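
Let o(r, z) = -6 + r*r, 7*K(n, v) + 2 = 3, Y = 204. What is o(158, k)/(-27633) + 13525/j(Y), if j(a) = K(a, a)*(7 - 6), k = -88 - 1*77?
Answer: 2616129317/27633 ≈ 94674.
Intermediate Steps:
K(n, v) = ⅐ (K(n, v) = -2/7 + (⅐)*3 = -2/7 + 3/7 = ⅐)
k = -165 (k = -88 - 77 = -165)
j(a) = ⅐ (j(a) = (7 - 6)/7 = (⅐)*1 = ⅐)
o(r, z) = -6 + r²
o(158, k)/(-27633) + 13525/j(Y) = (-6 + 158²)/(-27633) + 13525/(⅐) = (-6 + 24964)*(-1/27633) + 13525*7 = 24958*(-1/27633) + 94675 = -24958/27633 + 94675 = 2616129317/27633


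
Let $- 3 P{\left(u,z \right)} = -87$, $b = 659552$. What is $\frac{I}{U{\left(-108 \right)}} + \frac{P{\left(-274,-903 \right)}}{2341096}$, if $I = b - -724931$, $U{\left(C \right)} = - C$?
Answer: $\frac{810301904125}{63209592} \approx 12819.0$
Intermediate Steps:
$P{\left(u,z \right)} = 29$ ($P{\left(u,z \right)} = \left(- \frac{1}{3}\right) \left(-87\right) = 29$)
$I = 1384483$ ($I = 659552 - -724931 = 659552 + 724931 = 1384483$)
$\frac{I}{U{\left(-108 \right)}} + \frac{P{\left(-274,-903 \right)}}{2341096} = \frac{1384483}{\left(-1\right) \left(-108\right)} + \frac{29}{2341096} = \frac{1384483}{108} + 29 \cdot \frac{1}{2341096} = 1384483 \cdot \frac{1}{108} + \frac{29}{2341096} = \frac{1384483}{108} + \frac{29}{2341096} = \frac{810301904125}{63209592}$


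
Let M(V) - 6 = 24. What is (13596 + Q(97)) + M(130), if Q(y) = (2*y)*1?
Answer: 13820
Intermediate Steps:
Q(y) = 2*y
M(V) = 30 (M(V) = 6 + 24 = 30)
(13596 + Q(97)) + M(130) = (13596 + 2*97) + 30 = (13596 + 194) + 30 = 13790 + 30 = 13820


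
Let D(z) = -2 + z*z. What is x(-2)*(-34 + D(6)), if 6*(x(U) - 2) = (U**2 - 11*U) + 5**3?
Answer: 0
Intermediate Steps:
D(z) = -2 + z**2
x(U) = 137/6 - 11*U/6 + U**2/6 (x(U) = 2 + ((U**2 - 11*U) + 5**3)/6 = 2 + ((U**2 - 11*U) + 125)/6 = 2 + (125 + U**2 - 11*U)/6 = 2 + (125/6 - 11*U/6 + U**2/6) = 137/6 - 11*U/6 + U**2/6)
x(-2)*(-34 + D(6)) = (137/6 - 11/6*(-2) + (1/6)*(-2)**2)*(-34 + (-2 + 6**2)) = (137/6 + 11/3 + (1/6)*4)*(-34 + (-2 + 36)) = (137/6 + 11/3 + 2/3)*(-34 + 34) = (163/6)*0 = 0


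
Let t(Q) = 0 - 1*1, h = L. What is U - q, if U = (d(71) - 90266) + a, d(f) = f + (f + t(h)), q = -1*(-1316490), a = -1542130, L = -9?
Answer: -2948745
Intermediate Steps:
h = -9
t(Q) = -1 (t(Q) = 0 - 1 = -1)
q = 1316490
d(f) = -1 + 2*f (d(f) = f + (f - 1) = f + (-1 + f) = -1 + 2*f)
U = -1632255 (U = ((-1 + 2*71) - 90266) - 1542130 = ((-1 + 142) - 90266) - 1542130 = (141 - 90266) - 1542130 = -90125 - 1542130 = -1632255)
U - q = -1632255 - 1*1316490 = -1632255 - 1316490 = -2948745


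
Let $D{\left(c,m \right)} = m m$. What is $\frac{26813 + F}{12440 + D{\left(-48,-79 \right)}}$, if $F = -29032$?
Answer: $- \frac{2219}{18681} \approx -0.11878$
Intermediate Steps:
$D{\left(c,m \right)} = m^{2}$
$\frac{26813 + F}{12440 + D{\left(-48,-79 \right)}} = \frac{26813 - 29032}{12440 + \left(-79\right)^{2}} = - \frac{2219}{12440 + 6241} = - \frac{2219}{18681}$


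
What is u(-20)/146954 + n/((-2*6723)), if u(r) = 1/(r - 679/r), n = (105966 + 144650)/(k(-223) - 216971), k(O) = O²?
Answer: 143337115568/1280535368085621 ≈ 0.00011194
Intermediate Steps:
n = -125308/83621 (n = (105966 + 144650)/((-223)² - 216971) = 250616/(49729 - 216971) = 250616/(-167242) = 250616*(-1/167242) = -125308/83621 ≈ -1.4985)
u(-20)/146954 + n/((-2*6723)) = -20/(-679 + (-20)²)/146954 - 125308/(83621*((-2*6723))) = -20/(-679 + 400)*(1/146954) - 125308/83621/(-13446) = -20/(-279)*(1/146954) - 125308/83621*(-1/13446) = -20*(-1/279)*(1/146954) + 62654/562183983 = (20/279)*(1/146954) + 62654/562183983 = 10/20500083 + 62654/562183983 = 143337115568/1280535368085621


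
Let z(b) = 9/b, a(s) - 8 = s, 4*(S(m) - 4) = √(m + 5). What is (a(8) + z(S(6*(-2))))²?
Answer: 16*(-5217*I + 584*√7)/(-249*I + 32*√7) ≈ 330.75 - 13.175*I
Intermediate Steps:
S(m) = 4 + √(5 + m)/4 (S(m) = 4 + √(m + 5)/4 = 4 + √(5 + m)/4)
a(s) = 8 + s
(a(8) + z(S(6*(-2))))² = ((8 + 8) + 9/(4 + √(5 + 6*(-2))/4))² = (16 + 9/(4 + √(5 - 12)/4))² = (16 + 9/(4 + √(-7)/4))² = (16 + 9/(4 + (I*√7)/4))² = (16 + 9/(4 + I*√7/4))²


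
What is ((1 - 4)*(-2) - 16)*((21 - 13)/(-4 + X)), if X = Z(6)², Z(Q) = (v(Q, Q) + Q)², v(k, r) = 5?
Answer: -80/14637 ≈ -0.0054656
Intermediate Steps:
Z(Q) = (5 + Q)²
X = 14641 (X = ((5 + 6)²)² = (11²)² = 121² = 14641)
((1 - 4)*(-2) - 16)*((21 - 13)/(-4 + X)) = ((1 - 4)*(-2) - 16)*((21 - 13)/(-4 + 14641)) = (-3*(-2) - 16)*(8/14637) = (6 - 16)*(8*(1/14637)) = -10*8/14637 = -80/14637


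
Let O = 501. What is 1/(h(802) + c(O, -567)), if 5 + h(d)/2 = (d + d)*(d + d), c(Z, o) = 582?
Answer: 1/5146204 ≈ 1.9432e-7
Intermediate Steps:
h(d) = -10 + 8*d² (h(d) = -10 + 2*((d + d)*(d + d)) = -10 + 2*((2*d)*(2*d)) = -10 + 2*(4*d²) = -10 + 8*d²)
1/(h(802) + c(O, -567)) = 1/((-10 + 8*802²) + 582) = 1/((-10 + 8*643204) + 582) = 1/((-10 + 5145632) + 582) = 1/(5145622 + 582) = 1/5146204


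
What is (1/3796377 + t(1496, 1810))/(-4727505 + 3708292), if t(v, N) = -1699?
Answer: 6450044522/3869316791301 ≈ 0.0016670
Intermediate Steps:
(1/3796377 + t(1496, 1810))/(-4727505 + 3708292) = (1/3796377 - 1699)/(-4727505 + 3708292) = (1/3796377 - 1699)/(-1019213) = -6450044522/3796377*(-1/1019213) = 6450044522/3869316791301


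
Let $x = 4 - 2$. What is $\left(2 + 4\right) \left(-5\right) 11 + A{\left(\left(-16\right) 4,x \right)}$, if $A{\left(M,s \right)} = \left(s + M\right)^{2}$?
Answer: $3514$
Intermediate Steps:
$x = 2$ ($x = 4 - 2 = 2$)
$A{\left(M,s \right)} = \left(M + s\right)^{2}$
$\left(2 + 4\right) \left(-5\right) 11 + A{\left(\left(-16\right) 4,x \right)} = \left(2 + 4\right) \left(-5\right) 11 + \left(\left(-16\right) 4 + 2\right)^{2} = 6 \left(-5\right) 11 + \left(-64 + 2\right)^{2} = \left(-30\right) 11 + \left(-62\right)^{2} = -330 + 3844 = 3514$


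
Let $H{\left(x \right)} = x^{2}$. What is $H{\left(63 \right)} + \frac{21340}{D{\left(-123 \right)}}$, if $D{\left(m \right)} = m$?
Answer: $\frac{466847}{123} \approx 3795.5$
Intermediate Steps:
$H{\left(63 \right)} + \frac{21340}{D{\left(-123 \right)}} = 63^{2} + \frac{21340}{-123} = 3969 + 21340 \left(- \frac{1}{123}\right) = 3969 - \frac{21340}{123} = \frac{466847}{123}$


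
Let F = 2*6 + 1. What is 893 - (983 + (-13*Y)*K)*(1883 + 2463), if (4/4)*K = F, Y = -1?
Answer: -5005699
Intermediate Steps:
F = 13 (F = 12 + 1 = 13)
K = 13
893 - (983 + (-13*Y)*K)*(1883 + 2463) = 893 - (983 - 13*(-1)*13)*(1883 + 2463) = 893 - (983 + 13*13)*4346 = 893 - (983 + 169)*4346 = 893 - 1152*4346 = 893 - 1*5006592 = 893 - 5006592 = -5005699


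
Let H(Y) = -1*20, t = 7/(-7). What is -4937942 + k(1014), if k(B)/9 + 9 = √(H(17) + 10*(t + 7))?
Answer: -4938023 + 18*√10 ≈ -4.9380e+6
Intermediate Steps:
t = -1 (t = 7*(-⅐) = -1)
H(Y) = -20
k(B) = -81 + 18*√10 (k(B) = -81 + 9*√(-20 + 10*(-1 + 7)) = -81 + 9*√(-20 + 10*6) = -81 + 9*√(-20 + 60) = -81 + 9*√40 = -81 + 9*(2*√10) = -81 + 18*√10)
-4937942 + k(1014) = -4937942 + (-81 + 18*√10) = -4938023 + 18*√10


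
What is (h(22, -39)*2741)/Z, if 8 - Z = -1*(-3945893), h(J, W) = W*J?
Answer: 783926/1315295 ≈ 0.59601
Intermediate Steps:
h(J, W) = J*W
Z = -3945885 (Z = 8 - (-1)*(-3945893) = 8 - 1*3945893 = 8 - 3945893 = -3945885)
(h(22, -39)*2741)/Z = ((22*(-39))*2741)/(-3945885) = -858*2741*(-1/3945885) = -2351778*(-1/3945885) = 783926/1315295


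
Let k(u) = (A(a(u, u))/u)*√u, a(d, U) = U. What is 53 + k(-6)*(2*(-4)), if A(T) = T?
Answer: 53 - 8*I*√6 ≈ 53.0 - 19.596*I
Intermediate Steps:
k(u) = √u (k(u) = (u/u)*√u = 1*√u = √u)
53 + k(-6)*(2*(-4)) = 53 + √(-6)*(2*(-4)) = 53 + (I*√6)*(-8) = 53 - 8*I*√6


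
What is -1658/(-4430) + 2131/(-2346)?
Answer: -2775331/5196390 ≈ -0.53409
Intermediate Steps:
-1658/(-4430) + 2131/(-2346) = -1658*(-1/4430) + 2131*(-1/2346) = 829/2215 - 2131/2346 = -2775331/5196390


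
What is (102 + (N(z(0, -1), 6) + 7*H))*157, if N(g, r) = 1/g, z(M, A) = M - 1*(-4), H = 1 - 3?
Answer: 55421/4 ≈ 13855.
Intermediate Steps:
H = -2
z(M, A) = 4 + M (z(M, A) = M + 4 = 4 + M)
(102 + (N(z(0, -1), 6) + 7*H))*157 = (102 + (1/(4 + 0) + 7*(-2)))*157 = (102 + (1/4 - 14))*157 = (102 + (¼ - 14))*157 = (102 - 55/4)*157 = (353/4)*157 = 55421/4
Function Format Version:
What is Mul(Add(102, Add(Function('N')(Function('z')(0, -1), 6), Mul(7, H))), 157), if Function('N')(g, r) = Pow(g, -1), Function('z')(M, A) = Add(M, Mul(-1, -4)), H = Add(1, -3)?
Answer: Rational(55421, 4) ≈ 13855.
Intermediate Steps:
H = -2
Function('z')(M, A) = Add(4, M) (Function('z')(M, A) = Add(M, 4) = Add(4, M))
Mul(Add(102, Add(Function('N')(Function('z')(0, -1), 6), Mul(7, H))), 157) = Mul(Add(102, Add(Pow(Add(4, 0), -1), Mul(7, -2))), 157) = Mul(Add(102, Add(Pow(4, -1), -14)), 157) = Mul(Add(102, Add(Rational(1, 4), -14)), 157) = Mul(Add(102, Rational(-55, 4)), 157) = Mul(Rational(353, 4), 157) = Rational(55421, 4)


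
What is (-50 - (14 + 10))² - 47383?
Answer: -41907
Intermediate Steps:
(-50 - (14 + 10))² - 47383 = (-50 - 1*24)² - 47383 = (-50 - 24)² - 47383 = (-74)² - 47383 = 5476 - 47383 = -41907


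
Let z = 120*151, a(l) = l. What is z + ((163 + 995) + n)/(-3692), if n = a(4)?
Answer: 33448939/1846 ≈ 18120.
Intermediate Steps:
n = 4
z = 18120
z + ((163 + 995) + n)/(-3692) = 18120 + ((163 + 995) + 4)/(-3692) = 18120 + (1158 + 4)*(-1/3692) = 18120 + 1162*(-1/3692) = 18120 - 581/1846 = 33448939/1846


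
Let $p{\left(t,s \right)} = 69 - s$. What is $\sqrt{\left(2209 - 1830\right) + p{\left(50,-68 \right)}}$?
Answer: $2 \sqrt{129} \approx 22.716$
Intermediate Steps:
$\sqrt{\left(2209 - 1830\right) + p{\left(50,-68 \right)}} = \sqrt{\left(2209 - 1830\right) + \left(69 - -68\right)} = \sqrt{379 + \left(69 + 68\right)} = \sqrt{379 + 137} = \sqrt{516} = 2 \sqrt{129}$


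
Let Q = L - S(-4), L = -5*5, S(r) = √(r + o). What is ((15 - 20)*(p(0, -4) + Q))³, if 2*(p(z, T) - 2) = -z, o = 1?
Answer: 1495000 + 198000*I*√3 ≈ 1.495e+6 + 3.4295e+5*I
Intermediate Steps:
p(z, T) = 2 - z/2 (p(z, T) = 2 + (-z)/2 = 2 - z/2)
S(r) = √(1 + r) (S(r) = √(r + 1) = √(1 + r))
L = -25
Q = -25 - I*√3 (Q = -25 - √(1 - 4) = -25 - √(-3) = -25 - I*√3 ≈ -25.0 - 1.732*I)
((15 - 20)*(p(0, -4) + Q))³ = ((15 - 20)*((2 - ½*0) + (-25 - I*√3)))³ = (-5*((2 + 0) + (-25 - I*√3)))³ = (-5*(2 + (-25 - I*√3)))³ = (-5*(-23 - I*√3))³ = (115 + 5*I*√3)³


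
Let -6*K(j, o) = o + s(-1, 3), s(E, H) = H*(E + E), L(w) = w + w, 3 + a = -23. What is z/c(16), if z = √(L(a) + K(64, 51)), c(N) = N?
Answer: I*√238/32 ≈ 0.4821*I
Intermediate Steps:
a = -26 (a = -3 - 23 = -26)
L(w) = 2*w
s(E, H) = 2*E*H (s(E, H) = H*(2*E) = 2*E*H)
K(j, o) = 1 - o/6 (K(j, o) = -(o + 2*(-1)*3)/6 = -(o - 6)/6 = -(-6 + o)/6 = 1 - o/6)
z = I*√238/2 (z = √(2*(-26) + (1 - ⅙*51)) = √(-52 + (1 - 17/2)) = √(-52 - 15/2) = √(-119/2) = I*√238/2 ≈ 7.7136*I)
z/c(16) = (I*√238/2)/16 = (I*√238/2)*(1/16) = I*√238/32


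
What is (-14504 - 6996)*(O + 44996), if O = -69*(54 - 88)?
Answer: -1017853000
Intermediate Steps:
O = 2346 (O = -69*(-34) = 2346)
(-14504 - 6996)*(O + 44996) = (-14504 - 6996)*(2346 + 44996) = -21500*47342 = -1017853000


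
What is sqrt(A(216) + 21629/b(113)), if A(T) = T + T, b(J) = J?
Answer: sqrt(7960285)/113 ≈ 24.968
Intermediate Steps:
A(T) = 2*T
sqrt(A(216) + 21629/b(113)) = sqrt(2*216 + 21629/113) = sqrt(432 + 21629*(1/113)) = sqrt(432 + 21629/113) = sqrt(70445/113) = sqrt(7960285)/113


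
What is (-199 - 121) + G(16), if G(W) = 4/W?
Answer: -1279/4 ≈ -319.75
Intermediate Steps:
(-199 - 121) + G(16) = (-199 - 121) + 4/16 = -320 + 4*(1/16) = -320 + 1/4 = -1279/4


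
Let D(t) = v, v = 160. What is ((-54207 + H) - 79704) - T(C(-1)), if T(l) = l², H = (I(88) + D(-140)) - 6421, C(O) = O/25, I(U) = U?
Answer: -87552501/625 ≈ -1.4008e+5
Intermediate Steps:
D(t) = 160
C(O) = O/25 (C(O) = O*(1/25) = O/25)
H = -6173 (H = (88 + 160) - 6421 = 248 - 6421 = -6173)
((-54207 + H) - 79704) - T(C(-1)) = ((-54207 - 6173) - 79704) - ((1/25)*(-1))² = (-60380 - 79704) - (-1/25)² = -140084 - 1*1/625 = -140084 - 1/625 = -87552501/625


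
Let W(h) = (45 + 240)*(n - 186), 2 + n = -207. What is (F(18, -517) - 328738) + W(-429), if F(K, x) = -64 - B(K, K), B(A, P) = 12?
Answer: -441389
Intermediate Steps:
n = -209 (n = -2 - 207 = -209)
F(K, x) = -76 (F(K, x) = -64 - 1*12 = -64 - 12 = -76)
W(h) = -112575 (W(h) = (45 + 240)*(-209 - 186) = 285*(-395) = -112575)
(F(18, -517) - 328738) + W(-429) = (-76 - 328738) - 112575 = -328814 - 112575 = -441389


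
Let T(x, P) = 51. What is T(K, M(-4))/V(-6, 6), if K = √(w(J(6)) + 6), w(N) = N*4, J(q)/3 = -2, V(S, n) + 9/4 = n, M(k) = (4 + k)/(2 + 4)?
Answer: 68/5 ≈ 13.600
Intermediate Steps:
M(k) = ⅔ + k/6 (M(k) = (4 + k)/6 = (4 + k)*(⅙) = ⅔ + k/6)
V(S, n) = -9/4 + n
J(q) = -6 (J(q) = 3*(-2) = -6)
w(N) = 4*N
K = 3*I*√2 (K = √(4*(-6) + 6) = √(-24 + 6) = √(-18) = 3*I*√2 ≈ 4.2426*I)
T(K, M(-4))/V(-6, 6) = 51/(-9/4 + 6) = 51/(15/4) = 51*(4/15) = 68/5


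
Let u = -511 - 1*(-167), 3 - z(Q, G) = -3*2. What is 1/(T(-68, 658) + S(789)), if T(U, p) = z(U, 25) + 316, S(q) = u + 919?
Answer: 1/900 ≈ 0.0011111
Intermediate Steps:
z(Q, G) = 9 (z(Q, G) = 3 - (-3)*2 = 3 - 1*(-6) = 3 + 6 = 9)
u = -344 (u = -511 + 167 = -344)
S(q) = 575 (S(q) = -344 + 919 = 575)
T(U, p) = 325 (T(U, p) = 9 + 316 = 325)
1/(T(-68, 658) + S(789)) = 1/(325 + 575) = 1/900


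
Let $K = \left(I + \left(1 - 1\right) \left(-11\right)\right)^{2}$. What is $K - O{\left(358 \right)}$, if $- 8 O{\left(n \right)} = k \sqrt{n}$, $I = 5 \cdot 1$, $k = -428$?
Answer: $25 - \frac{107 \sqrt{358}}{2} \approx -987.27$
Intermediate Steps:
$I = 5$
$O{\left(n \right)} = \frac{107 \sqrt{n}}{2}$ ($O{\left(n \right)} = - \frac{\left(-428\right) \sqrt{n}}{8} = \frac{107 \sqrt{n}}{2}$)
$K = 25$ ($K = \left(5 + \left(1 - 1\right) \left(-11\right)\right)^{2} = \left(5 + 0 \left(-11\right)\right)^{2} = \left(5 + 0\right)^{2} = 5^{2} = 25$)
$K - O{\left(358 \right)} = 25 - \frac{107 \sqrt{358}}{2}$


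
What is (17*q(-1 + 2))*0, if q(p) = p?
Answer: 0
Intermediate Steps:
(17*q(-1 + 2))*0 = (17*(-1 + 2))*0 = (17*1)*0 = 17*0 = 0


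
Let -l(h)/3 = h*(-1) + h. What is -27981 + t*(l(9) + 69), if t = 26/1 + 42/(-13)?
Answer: -343329/13 ≈ -26410.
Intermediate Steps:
t = 296/13 (t = 26*1 + 42*(-1/13) = 26 - 42/13 = 296/13 ≈ 22.769)
l(h) = 0 (l(h) = -3*(h*(-1) + h) = -3*(-h + h) = -3*0 = 0)
-27981 + t*(l(9) + 69) = -27981 + 296*(0 + 69)/13 = -27981 + (296/13)*69 = -27981 + 20424/13 = -343329/13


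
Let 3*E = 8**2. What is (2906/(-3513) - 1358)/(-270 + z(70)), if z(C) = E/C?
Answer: 83537300/16580189 ≈ 5.0384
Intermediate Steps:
E = 64/3 (E = (1/3)*8**2 = (1/3)*64 = 64/3 ≈ 21.333)
z(C) = 64/(3*C)
(2906/(-3513) - 1358)/(-270 + z(70)) = (2906/(-3513) - 1358)/(-270 + (64/3)/70) = (2906*(-1/3513) - 1358)/(-270 + (64/3)*(1/70)) = (-2906/3513 - 1358)/(-270 + 32/105) = -4773560/(3513*(-28318/105)) = -4773560/3513*(-105/28318) = 83537300/16580189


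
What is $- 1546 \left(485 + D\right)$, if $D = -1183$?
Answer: $1079108$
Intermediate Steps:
$- 1546 \left(485 + D\right) = - 1546 \left(485 - 1183\right) = \left(-1546\right) \left(-698\right) = 1079108$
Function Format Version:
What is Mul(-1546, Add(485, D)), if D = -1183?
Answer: 1079108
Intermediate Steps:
Mul(-1546, Add(485, D)) = Mul(-1546, Add(485, -1183)) = Mul(-1546, -698) = 1079108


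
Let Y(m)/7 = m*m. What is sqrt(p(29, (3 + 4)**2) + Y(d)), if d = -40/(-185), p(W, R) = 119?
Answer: 3*sqrt(18151)/37 ≈ 10.924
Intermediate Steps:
d = 8/37 (d = -40*(-1/185) = 8/37 ≈ 0.21622)
Y(m) = 7*m**2 (Y(m) = 7*(m*m) = 7*m**2)
sqrt(p(29, (3 + 4)**2) + Y(d)) = sqrt(119 + 7*(8/37)**2) = sqrt(119 + 7*(64/1369)) = sqrt(119 + 448/1369) = sqrt(163359/1369) = 3*sqrt(18151)/37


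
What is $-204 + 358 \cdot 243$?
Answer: $86790$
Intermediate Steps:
$-204 + 358 \cdot 243 = -204 + 86994 = 86790$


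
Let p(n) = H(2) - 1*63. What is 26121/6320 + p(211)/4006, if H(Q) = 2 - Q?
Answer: 52121283/12658960 ≈ 4.1173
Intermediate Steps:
p(n) = -63 (p(n) = (2 - 1*2) - 1*63 = (2 - 2) - 63 = 0 - 63 = -63)
26121/6320 + p(211)/4006 = 26121/6320 - 63/4006 = 52121283/12658960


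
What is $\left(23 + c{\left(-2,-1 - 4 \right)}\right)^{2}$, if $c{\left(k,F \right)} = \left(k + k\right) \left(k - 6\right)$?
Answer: $3025$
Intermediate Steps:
$c{\left(k,F \right)} = 2 k \left(-6 + k\right)$
$\left(23 + c{\left(-2,-1 - 4 \right)}\right)^{2} = \left(23 + 2 \left(-2\right) \left(-6 - 2\right)\right)^{2} = \left(23 + 2 \left(-2\right) \left(-8\right)\right)^{2} = \left(23 + 32\right)^{2} = 55^{2} = 3025$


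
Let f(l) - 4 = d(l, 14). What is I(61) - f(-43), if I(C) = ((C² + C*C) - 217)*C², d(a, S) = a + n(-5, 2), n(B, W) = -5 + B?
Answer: 26884274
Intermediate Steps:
d(a, S) = -10 + a (d(a, S) = a + (-5 - 5) = a - 10 = -10 + a)
f(l) = -6 + l (f(l) = 4 + (-10 + l) = -6 + l)
I(C) = C²*(-217 + 2*C²) (I(C) = ((C² + C²) - 217)*C² = (2*C² - 217)*C² = (-217 + 2*C²)*C² = C²*(-217 + 2*C²))
I(61) - f(-43) = 61²*(-217 + 2*61²) - (-6 - 43) = 3721*(-217 + 2*3721) - 1*(-49) = 3721*(-217 + 7442) + 49 = 3721*7225 + 49 = 26884225 + 49 = 26884274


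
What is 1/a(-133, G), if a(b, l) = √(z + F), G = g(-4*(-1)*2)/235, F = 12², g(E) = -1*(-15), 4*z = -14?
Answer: √562/281 ≈ 0.084365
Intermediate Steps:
z = -7/2 (z = (¼)*(-14) = -7/2 ≈ -3.5000)
g(E) = 15
F = 144
G = 3/47 (G = 15/235 = 15*(1/235) = 3/47 ≈ 0.063830)
a(b, l) = √562/2 (a(b, l) = √(-7/2 + 144) = √(281/2) = √562/2)
1/a(-133, G) = 1/(√562/2) = √562/281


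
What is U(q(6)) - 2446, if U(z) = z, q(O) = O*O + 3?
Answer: -2407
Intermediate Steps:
q(O) = 3 + O² (q(O) = O² + 3 = 3 + O²)
U(q(6)) - 2446 = (3 + 6²) - 2446 = (3 + 36) - 2446 = 39 - 2446 = -2407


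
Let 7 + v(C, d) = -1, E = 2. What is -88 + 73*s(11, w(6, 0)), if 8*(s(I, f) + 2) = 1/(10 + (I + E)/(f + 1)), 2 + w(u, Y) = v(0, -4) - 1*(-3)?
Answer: -43773/188 ≈ -232.84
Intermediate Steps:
v(C, d) = -8 (v(C, d) = -7 - 1 = -8)
w(u, Y) = -7 (w(u, Y) = -2 + (-8 - 1*(-3)) = -2 + (-8 + 3) = -2 - 5 = -7)
s(I, f) = -2 + 1/(8*(10 + (2 + I)/(1 + f))) (s(I, f) = -2 + 1/(8*(10 + (I + 2)/(f + 1))) = -2 + 1/(8*(10 + (2 + I)/(1 + f))))
-88 + 73*s(11, w(6, 0)) = -88 + 73*((-191 - 159*(-7) - 16*11)/(8*(12 + 11 + 10*(-7)))) = -88 + 73*((-191 + 1113 - 176)/(8*(12 + 11 - 70))) = -88 + 73*((⅛)*746/(-47)) = -88 + 73*((⅛)*(-1/47)*746) = -88 + 73*(-373/188) = -88 - 27229/188 = -43773/188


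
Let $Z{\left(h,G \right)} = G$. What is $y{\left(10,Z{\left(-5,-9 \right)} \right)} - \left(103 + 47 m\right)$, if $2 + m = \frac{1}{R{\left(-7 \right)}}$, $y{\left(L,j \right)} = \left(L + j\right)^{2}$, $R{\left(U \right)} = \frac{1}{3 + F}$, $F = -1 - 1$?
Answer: $-55$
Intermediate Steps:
$F = -2$
$R{\left(U \right)} = 1$ ($R{\left(U \right)} = \frac{1}{3 - 2} = 1^{-1} = 1$)
$m = -1$ ($m = -2 + 1^{-1} = -2 + 1 = -1$)
$y{\left(10,Z{\left(-5,-9 \right)} \right)} - \left(103 + 47 m\right) = \left(10 - 9\right)^{2} - \left(103 + 47 \left(-1\right)\right) = 1^{2} - \left(103 - 47\right) = 1 - 56 = -55$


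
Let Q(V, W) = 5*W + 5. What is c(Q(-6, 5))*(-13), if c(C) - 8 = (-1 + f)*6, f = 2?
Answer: -182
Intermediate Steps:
Q(V, W) = 5 + 5*W
c(C) = 14 (c(C) = 8 + (-1 + 2)*6 = 8 + 1*6 = 8 + 6 = 14)
c(Q(-6, 5))*(-13) = 14*(-13) = -182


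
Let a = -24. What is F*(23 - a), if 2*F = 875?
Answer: 41125/2 ≈ 20563.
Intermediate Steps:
F = 875/2 (F = (½)*875 = 875/2 ≈ 437.50)
F*(23 - a) = 875*(23 - 1*(-24))/2 = 875*(23 + 24)/2 = (875/2)*47 = 41125/2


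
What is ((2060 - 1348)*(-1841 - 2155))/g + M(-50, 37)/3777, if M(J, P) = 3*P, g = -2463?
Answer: 1194045833/1033639 ≈ 1155.2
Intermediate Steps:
((2060 - 1348)*(-1841 - 2155))/g + M(-50, 37)/3777 = ((2060 - 1348)*(-1841 - 2155))/(-2463) + (3*37)/3777 = (712*(-3996))*(-1/2463) + 111*(1/3777) = -2845152*(-1/2463) + 37/1259 = 948384/821 + 37/1259 = 1194045833/1033639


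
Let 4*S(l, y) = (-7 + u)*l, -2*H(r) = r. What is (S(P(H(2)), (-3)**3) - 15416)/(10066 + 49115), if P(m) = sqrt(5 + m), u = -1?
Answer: -5140/19727 ≈ -0.26056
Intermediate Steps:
H(r) = -r/2
S(l, y) = -2*l (S(l, y) = ((-7 - 1)*l)/4 = (-8*l)/4 = -2*l)
(S(P(H(2)), (-3)**3) - 15416)/(10066 + 49115) = (-2*sqrt(5 - 1/2*2) - 15416)/(10066 + 49115) = (-2*sqrt(5 - 1) - 15416)/59181 = (-2*sqrt(4) - 15416)*(1/59181) = (-2*2 - 15416)*(1/59181) = (-4 - 15416)*(1/59181) = -15420*1/59181 = -5140/19727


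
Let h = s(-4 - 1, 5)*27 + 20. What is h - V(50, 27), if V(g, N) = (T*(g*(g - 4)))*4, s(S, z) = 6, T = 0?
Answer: 182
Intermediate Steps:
V(g, N) = 0 (V(g, N) = (0*(g*(g - 4)))*4 = (0*(g*(-4 + g)))*4 = 0*4 = 0)
h = 182 (h = 6*27 + 20 = 162 + 20 = 182)
h - V(50, 27) = 182 - 1*0 = 182 + 0 = 182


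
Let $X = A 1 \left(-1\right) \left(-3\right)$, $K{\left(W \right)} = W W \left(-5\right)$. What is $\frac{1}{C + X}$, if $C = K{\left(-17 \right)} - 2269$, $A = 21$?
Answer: $- \frac{1}{3651} \approx -0.0002739$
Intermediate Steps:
$K{\left(W \right)} = - 5 W^{2}$ ($K{\left(W \right)} = W^{2} \left(-5\right) = - 5 W^{2}$)
$X = 63$ ($X = 21 \cdot 1 \left(-1\right) \left(-3\right) = 21 \left(-1\right) \left(-3\right) = \left(-21\right) \left(-3\right) = 63$)
$C = -3714$ ($C = - 5 \left(-17\right)^{2} - 2269 = \left(-5\right) 289 - 2269 = -1445 - 2269 = -3714$)
$\frac{1}{C + X} = \frac{1}{-3714 + 63} = \frac{1}{-3651} = - \frac{1}{3651}$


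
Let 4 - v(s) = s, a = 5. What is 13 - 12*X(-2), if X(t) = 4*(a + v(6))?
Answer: -131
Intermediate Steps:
v(s) = 4 - s
X(t) = 12 (X(t) = 4*(5 + (4 - 1*6)) = 4*(5 + (4 - 6)) = 4*(5 - 2) = 4*3 = 12)
13 - 12*X(-2) = 13 - 12*12 = 13 - 144 = -131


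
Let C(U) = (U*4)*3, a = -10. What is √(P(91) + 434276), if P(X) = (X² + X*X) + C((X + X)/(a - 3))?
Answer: √450670 ≈ 671.32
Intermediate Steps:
C(U) = 12*U (C(U) = (4*U)*3 = 12*U)
P(X) = 2*X² - 24*X/13 (P(X) = (X² + X*X) + 12*((X + X)/(-10 - 3)) = (X² + X²) + 12*((2*X)/(-13)) = 2*X² + 12*((2*X)*(-1/13)) = 2*X² + 12*(-2*X/13) = 2*X² - 24*X/13)
√(P(91) + 434276) = √((2/13)*91*(-12 + 13*91) + 434276) = √((2/13)*91*(-12 + 1183) + 434276) = √((2/13)*91*1171 + 434276) = √(16394 + 434276) = √450670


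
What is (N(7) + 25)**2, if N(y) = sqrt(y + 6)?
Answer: (25 + sqrt(13))**2 ≈ 818.28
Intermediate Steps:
N(y) = sqrt(6 + y)
(N(7) + 25)**2 = (sqrt(6 + 7) + 25)**2 = (sqrt(13) + 25)**2 = (25 + sqrt(13))**2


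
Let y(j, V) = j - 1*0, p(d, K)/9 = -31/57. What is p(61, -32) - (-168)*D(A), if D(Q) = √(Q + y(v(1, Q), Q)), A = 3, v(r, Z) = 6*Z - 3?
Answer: -93/19 + 504*√2 ≈ 707.87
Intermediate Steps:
v(r, Z) = -3 + 6*Z
p(d, K) = -93/19 (p(d, K) = 9*(-31/57) = -93/19)
y(j, V) = j (y(j, V) = j + 0 = j)
D(Q) = √(-3 + 7*Q) (D(Q) = √(Q + (-3 + 6*Q)) = √(-3 + 7*Q))
p(61, -32) - (-168)*D(A) = -93/19 - (-168)*√(-3 + 7*3) = -93/19 - (-168)*√(-3 + 21) = -93/19 - (-168)*√18 = -93/19 - (-168)*3*√2 = -93/19 - (-504)*√2 = -93/19 + 504*√2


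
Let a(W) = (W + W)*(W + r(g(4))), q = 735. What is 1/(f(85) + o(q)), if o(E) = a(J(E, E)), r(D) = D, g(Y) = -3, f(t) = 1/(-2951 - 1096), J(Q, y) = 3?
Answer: -4047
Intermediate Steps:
f(t) = -1/4047 (f(t) = 1/(-4047) = -1/4047)
a(W) = 2*W*(-3 + W) (a(W) = (W + W)*(W - 3) = (2*W)*(-3 + W) = 2*W*(-3 + W))
o(E) = 0 (o(E) = 2*3*(-3 + 3) = 2*3*0 = 0)
1/(f(85) + o(q)) = 1/(-1/4047 + 0) = 1/(-1/4047) = -4047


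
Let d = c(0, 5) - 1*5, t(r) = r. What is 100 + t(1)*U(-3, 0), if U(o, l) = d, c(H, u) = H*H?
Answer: 95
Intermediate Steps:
c(H, u) = H²
d = -5 (d = 0² - 1*5 = 0 - 5 = -5)
U(o, l) = -5
100 + t(1)*U(-3, 0) = 100 + 1*(-5) = 100 - 5 = 95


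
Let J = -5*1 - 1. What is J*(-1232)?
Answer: 7392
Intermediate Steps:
J = -6 (J = -5 - 1 = -6)
J*(-1232) = -6*(-1232) = 7392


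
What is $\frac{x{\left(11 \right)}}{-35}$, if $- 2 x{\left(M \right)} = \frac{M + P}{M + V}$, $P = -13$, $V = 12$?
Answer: $- \frac{1}{805} \approx -0.0012422$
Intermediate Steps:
$x{\left(M \right)} = - \frac{-13 + M}{2 \left(12 + M\right)}$ ($x{\left(M \right)} = - \frac{\left(M - 13\right) \frac{1}{M + 12}}{2} = - \frac{\left(-13 + M\right) \frac{1}{12 + M}}{2} = - \frac{\frac{1}{12 + M} \left(-13 + M\right)}{2} = - \frac{-13 + M}{2 \left(12 + M\right)}$)
$\frac{x{\left(11 \right)}}{-35} = \frac{\frac{1}{2} \frac{1}{12 + 11} \left(13 - 11\right)}{-35} = \frac{13 - 11}{2 \cdot 23} \left(- \frac{1}{35}\right) = \frac{1}{2} \cdot \frac{1}{23} \cdot 2 \left(- \frac{1}{35}\right) = \frac{1}{23} \left(- \frac{1}{35}\right) = - \frac{1}{805}$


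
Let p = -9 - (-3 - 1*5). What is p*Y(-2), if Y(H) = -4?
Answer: 4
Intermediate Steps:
p = -1 (p = -9 - (-3 - 5) = -9 - 1*(-8) = -9 + 8 = -1)
p*Y(-2) = -1*(-4) = 4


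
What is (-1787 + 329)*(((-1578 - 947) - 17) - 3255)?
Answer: 8452026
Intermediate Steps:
(-1787 + 329)*(((-1578 - 947) - 17) - 3255) = -1458*((-2525 - 17) - 3255) = -1458*(-2542 - 3255) = -1458*(-5797) = 8452026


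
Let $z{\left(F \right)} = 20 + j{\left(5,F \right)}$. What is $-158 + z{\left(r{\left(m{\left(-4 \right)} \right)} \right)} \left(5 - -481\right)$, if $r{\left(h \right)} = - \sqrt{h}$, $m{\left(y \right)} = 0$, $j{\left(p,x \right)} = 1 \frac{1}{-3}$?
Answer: $9400$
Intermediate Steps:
$j{\left(p,x \right)} = - \frac{1}{3}$ ($j{\left(p,x \right)} = 1 \left(- \frac{1}{3}\right) = - \frac{1}{3}$)
$z{\left(F \right)} = \frac{59}{3}$ ($z{\left(F \right)} = 20 - \frac{1}{3} = \frac{59}{3}$)
$-158 + z{\left(r{\left(m{\left(-4 \right)} \right)} \right)} \left(5 - -481\right) = -158 + \frac{59 \left(5 - -481\right)}{3} = -158 + \frac{59 \left(5 + 481\right)}{3} = -158 + \frac{59}{3} \cdot 486 = -158 + 9558 = 9400$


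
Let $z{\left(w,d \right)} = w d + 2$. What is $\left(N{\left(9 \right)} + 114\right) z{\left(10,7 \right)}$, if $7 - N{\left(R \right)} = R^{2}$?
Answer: $2880$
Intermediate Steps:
$z{\left(w,d \right)} = 2 + d w$ ($z{\left(w,d \right)} = d w + 2 = 2 + d w$)
$N{\left(R \right)} = 7 - R^{2}$
$\left(N{\left(9 \right)} + 114\right) z{\left(10,7 \right)} = \left(\left(7 - 9^{2}\right) + 114\right) \left(2 + 7 \cdot 10\right) = \left(\left(7 - 81\right) + 114\right) \left(2 + 70\right) = \left(\left(7 - 81\right) + 114\right) 72 = \left(-74 + 114\right) 72 = 40 \cdot 72 = 2880$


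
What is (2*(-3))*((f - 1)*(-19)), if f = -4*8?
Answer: -3762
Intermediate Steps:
f = -32
(2*(-3))*((f - 1)*(-19)) = (2*(-3))*((-32 - 1)*(-19)) = -(-198)*(-19) = -6*627 = -3762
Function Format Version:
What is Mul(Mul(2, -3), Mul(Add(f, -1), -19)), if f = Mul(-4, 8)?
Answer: -3762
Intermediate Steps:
f = -32
Mul(Mul(2, -3), Mul(Add(f, -1), -19)) = Mul(Mul(2, -3), Mul(Add(-32, -1), -19)) = Mul(-6, Mul(-33, -19)) = Mul(-6, 627) = -3762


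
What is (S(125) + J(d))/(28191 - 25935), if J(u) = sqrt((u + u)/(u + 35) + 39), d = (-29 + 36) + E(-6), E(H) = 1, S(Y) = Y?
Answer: 125/2256 + sqrt(72799)/97008 ≈ 0.058189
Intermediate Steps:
d = 8 (d = (-29 + 36) + 1 = 7 + 1 = 8)
J(u) = sqrt(39 + 2*u/(35 + u)) (J(u) = sqrt((2*u)/(35 + u) + 39) = sqrt(2*u/(35 + u) + 39) = sqrt(39 + 2*u/(35 + u)))
(S(125) + J(d))/(28191 - 25935) = (125 + sqrt((1365 + 41*8)/(35 + 8)))/(28191 - 25935) = (125 + sqrt((1365 + 328)/43))/2256 = (125 + sqrt((1/43)*1693))*(1/2256) = (125 + sqrt(1693/43))*(1/2256) = (125 + sqrt(72799)/43)*(1/2256) = 125/2256 + sqrt(72799)/97008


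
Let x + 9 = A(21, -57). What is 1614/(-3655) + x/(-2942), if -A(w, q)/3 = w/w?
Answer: -2352264/5376505 ≈ -0.43751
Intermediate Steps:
A(w, q) = -3 (A(w, q) = -3*w/w = -3*1 = -3)
x = -12 (x = -9 - 3 = -12)
1614/(-3655) + x/(-2942) = 1614/(-3655) - 12/(-2942) = 1614*(-1/3655) - 12*(-1/2942) = -1614/3655 + 6/1471 = -2352264/5376505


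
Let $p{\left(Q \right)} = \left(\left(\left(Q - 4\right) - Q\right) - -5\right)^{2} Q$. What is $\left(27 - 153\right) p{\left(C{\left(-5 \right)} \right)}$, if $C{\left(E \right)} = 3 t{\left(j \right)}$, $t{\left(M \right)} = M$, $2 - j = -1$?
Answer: $-1134$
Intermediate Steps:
$j = 3$ ($j = 2 - -1 = 2 + 1 = 3$)
$C{\left(E \right)} = 9$ ($C{\left(E \right)} = 3 \cdot 3 = 9$)
$p{\left(Q \right)} = Q$ ($p{\left(Q \right)} = \left(\left(\left(-4 + Q\right) - Q\right) + 5\right)^{2} Q = \left(-4 + 5\right)^{2} Q = 1^{2} Q = 1 Q = Q$)
$\left(27 - 153\right) p{\left(C{\left(-5 \right)} \right)} = \left(27 - 153\right) 9 = \left(-126\right) 9 = -1134$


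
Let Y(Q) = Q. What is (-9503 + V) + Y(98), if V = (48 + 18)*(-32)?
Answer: -11517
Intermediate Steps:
V = -2112 (V = 66*(-32) = -2112)
(-9503 + V) + Y(98) = (-9503 - 2112) + 98 = -11615 + 98 = -11517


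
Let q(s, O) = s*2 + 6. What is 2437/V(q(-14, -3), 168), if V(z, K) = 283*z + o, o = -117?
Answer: -2437/6343 ≈ -0.38420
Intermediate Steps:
q(s, O) = 6 + 2*s (q(s, O) = 2*s + 6 = 6 + 2*s)
V(z, K) = -117 + 283*z (V(z, K) = 283*z - 117 = -117 + 283*z)
2437/V(q(-14, -3), 168) = 2437/(-117 + 283*(6 + 2*(-14))) = 2437/(-117 + 283*(6 - 28)) = 2437/(-117 + 283*(-22)) = 2437/(-117 - 6226) = 2437/(-6343) = 2437*(-1/6343) = -2437/6343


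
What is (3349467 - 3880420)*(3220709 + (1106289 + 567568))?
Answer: -2598784501398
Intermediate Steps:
(3349467 - 3880420)*(3220709 + (1106289 + 567568)) = -530953*(3220709 + 1673857) = -530953*4894566 = -2598784501398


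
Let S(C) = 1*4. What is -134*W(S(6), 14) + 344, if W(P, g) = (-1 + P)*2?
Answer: -460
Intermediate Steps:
S(C) = 4
W(P, g) = -2 + 2*P
-134*W(S(6), 14) + 344 = -134*(-2 + 2*4) + 344 = -134*(-2 + 8) + 344 = -134*6 + 344 = -804 + 344 = -460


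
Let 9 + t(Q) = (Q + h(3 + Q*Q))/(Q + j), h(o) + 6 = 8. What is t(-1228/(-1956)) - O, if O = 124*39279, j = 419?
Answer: -999438403505/205198 ≈ -4.8706e+6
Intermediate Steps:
O = 4870596
h(o) = 2 (h(o) = -6 + 8 = 2)
t(Q) = -9 + (2 + Q)/(419 + Q) (t(Q) = -9 + (Q + 2)/(Q + 419) = -9 + (2 + Q)/(419 + Q))
t(-1228/(-1956)) - O = (-3769 - (-9824)/(-1956))/(419 - 1228/(-1956)) - 1*4870596 = (-3769 - (-9824)*(-1)/1956)/(419 - 1228*(-1/1956)) - 4870596 = (-3769 - 8*307/489)/(419 + 307/489) - 4870596 = (-3769 - 2456/489)/(205198/489) - 4870596 = (489/205198)*(-1845497/489) - 4870596 = -1845497/205198 - 4870596 = -999438403505/205198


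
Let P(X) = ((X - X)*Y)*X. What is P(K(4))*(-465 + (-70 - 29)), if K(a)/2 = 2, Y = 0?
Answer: 0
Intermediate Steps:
K(a) = 4 (K(a) = 2*2 = 4)
P(X) = 0 (P(X) = ((X - X)*0)*X = (0*0)*X = 0*X = 0)
P(K(4))*(-465 + (-70 - 29)) = 0*(-465 + (-70 - 29)) = 0*(-465 - 99) = 0*(-564) = 0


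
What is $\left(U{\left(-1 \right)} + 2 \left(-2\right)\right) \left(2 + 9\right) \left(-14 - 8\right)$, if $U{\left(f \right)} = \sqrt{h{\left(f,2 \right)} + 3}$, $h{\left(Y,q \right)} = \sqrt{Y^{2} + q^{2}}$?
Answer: $968 - 242 \sqrt{3 + \sqrt{5}} \approx 414.24$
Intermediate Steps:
$U{\left(f \right)} = \sqrt{3 + \sqrt{4 + f^{2}}}$ ($U{\left(f \right)} = \sqrt{\sqrt{f^{2} + 2^{2}} + 3} = \sqrt{\sqrt{f^{2} + 4} + 3} = \sqrt{\sqrt{4 + f^{2}} + 3} = \sqrt{3 + \sqrt{4 + f^{2}}}$)
$\left(U{\left(-1 \right)} + 2 \left(-2\right)\right) \left(2 + 9\right) \left(-14 - 8\right) = \left(\sqrt{3 + \sqrt{4 + \left(-1\right)^{2}}} + 2 \left(-2\right)\right) \left(2 + 9\right) \left(-14 - 8\right) = \left(\sqrt{3 + \sqrt{4 + 1}} - 4\right) 11 \left(-22\right) = \left(\sqrt{3 + \sqrt{5}} - 4\right) \left(-242\right) = \left(-4 + \sqrt{3 + \sqrt{5}}\right) \left(-242\right) = 968 - 242 \sqrt{3 + \sqrt{5}}$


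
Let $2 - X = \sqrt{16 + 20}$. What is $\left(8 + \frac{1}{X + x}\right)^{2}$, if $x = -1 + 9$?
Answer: $\frac{1089}{16} \approx 68.063$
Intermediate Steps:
$x = 8$
$X = -4$ ($X = 2 - \sqrt{16 + 20} = 2 - \sqrt{36} = 2 - 6 = -4$)
$\left(8 + \frac{1}{X + x}\right)^{2} = \left(8 + \frac{1}{-4 + 8}\right)^{2} = \left(8 + \frac{1}{4}\right)^{2} = \left(\frac{33}{4}\right)^{2} = \frac{1089}{16}$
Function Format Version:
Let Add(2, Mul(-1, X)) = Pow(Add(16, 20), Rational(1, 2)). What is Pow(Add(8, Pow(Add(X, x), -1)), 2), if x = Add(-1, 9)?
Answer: Rational(1089, 16) ≈ 68.063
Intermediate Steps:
x = 8
X = -4 (X = Add(2, Mul(-1, Pow(Add(16, 20), Rational(1, 2)))) = Add(2, Mul(-1, Pow(36, Rational(1, 2)))) = Add(2, Mul(-1, 6)) = Add(2, -6) = -4)
Pow(Add(8, Pow(Add(X, x), -1)), 2) = Pow(Add(8, Pow(Add(-4, 8), -1)), 2) = Pow(Add(8, Pow(4, -1)), 2) = Pow(Add(8, Rational(1, 4)), 2) = Pow(Rational(33, 4), 2) = Rational(1089, 16)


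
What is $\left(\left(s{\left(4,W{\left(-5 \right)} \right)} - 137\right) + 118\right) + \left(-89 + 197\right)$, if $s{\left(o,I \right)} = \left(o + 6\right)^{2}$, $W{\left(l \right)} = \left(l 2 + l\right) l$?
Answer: $189$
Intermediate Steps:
$W{\left(l \right)} = 3 l^{2}$ ($W{\left(l \right)} = \left(2 l + l\right) l = 3 l l = 3 l^{2}$)
$s{\left(o,I \right)} = \left(6 + o\right)^{2}$
$\left(\left(s{\left(4,W{\left(-5 \right)} \right)} - 137\right) + 118\right) + \left(-89 + 197\right) = \left(\left(\left(6 + 4\right)^{2} - 137\right) + 118\right) + \left(-89 + 197\right) = \left(\left(10^{2} - 137\right) + 118\right) + 108 = \left(\left(100 - 137\right) + 118\right) + 108 = \left(-37 + 118\right) + 108 = 81 + 108 = 189$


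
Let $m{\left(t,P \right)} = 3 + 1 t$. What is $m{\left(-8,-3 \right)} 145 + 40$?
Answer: $-685$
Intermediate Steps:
$m{\left(t,P \right)} = 3 + t$
$m{\left(-8,-3 \right)} 145 + 40 = \left(3 - 8\right) 145 + 40 = \left(-5\right) 145 + 40 = -725 + 40 = -685$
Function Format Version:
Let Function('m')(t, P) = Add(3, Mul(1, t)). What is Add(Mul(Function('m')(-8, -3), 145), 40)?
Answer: -685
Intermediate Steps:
Function('m')(t, P) = Add(3, t)
Add(Mul(Function('m')(-8, -3), 145), 40) = Add(Mul(Add(3, -8), 145), 40) = Add(Mul(-5, 145), 40) = Add(-725, 40) = -685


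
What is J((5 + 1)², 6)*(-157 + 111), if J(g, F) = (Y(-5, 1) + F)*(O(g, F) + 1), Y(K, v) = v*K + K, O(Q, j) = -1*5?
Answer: -736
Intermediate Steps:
O(Q, j) = -5
Y(K, v) = K + K*v (Y(K, v) = K*v + K = K + K*v)
J(g, F) = 40 - 4*F (J(g, F) = (-5*(1 + 1) + F)*(-5 + 1) = (-5*2 + F)*(-4) = (-10 + F)*(-4) = 40 - 4*F)
J((5 + 1)², 6)*(-157 + 111) = (40 - 4*6)*(-157 + 111) = (40 - 24)*(-46) = 16*(-46) = -736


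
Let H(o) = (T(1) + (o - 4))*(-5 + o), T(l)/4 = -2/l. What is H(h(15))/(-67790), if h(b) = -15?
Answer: -54/6779 ≈ -0.0079658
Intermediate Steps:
T(l) = -8/l (T(l) = 4*(-2/l) = -8/l)
H(o) = (-12 + o)*(-5 + o) (H(o) = (-8/1 + (o - 4))*(-5 + o) = (-8*1 + (-4 + o))*(-5 + o) = (-8 + (-4 + o))*(-5 + o) = (-12 + o)*(-5 + o))
H(h(15))/(-67790) = (60 + (-15)**2 - 17*(-15))/(-67790) = (60 + 225 + 255)*(-1/67790) = 540*(-1/67790) = -54/6779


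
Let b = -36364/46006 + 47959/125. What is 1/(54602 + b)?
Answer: 2875375/158102153877 ≈ 1.8187e-5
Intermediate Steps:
b = 1100928127/2875375 (b = -36364*1/46006 + 47959*(1/125) = -18182/23003 + 47959/125 = 1100928127/2875375 ≈ 382.88)
1/(54602 + b) = 1/(54602 + 1100928127/2875375) = 1/(158102153877/2875375) = 2875375/158102153877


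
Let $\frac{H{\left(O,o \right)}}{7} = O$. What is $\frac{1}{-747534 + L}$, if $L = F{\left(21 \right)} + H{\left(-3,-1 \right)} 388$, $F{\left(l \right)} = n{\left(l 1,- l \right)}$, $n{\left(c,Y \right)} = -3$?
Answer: $- \frac{1}{755685} \approx -1.3233 \cdot 10^{-6}$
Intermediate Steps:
$H{\left(O,o \right)} = 7 O$
$F{\left(l \right)} = -3$
$L = -8151$ ($L = -3 + 7 \left(-3\right) 388 = -3 - 8148 = -8151$)
$\frac{1}{-747534 + L} = \frac{1}{-747534 - 8151} = \frac{1}{-755685} = - \frac{1}{755685}$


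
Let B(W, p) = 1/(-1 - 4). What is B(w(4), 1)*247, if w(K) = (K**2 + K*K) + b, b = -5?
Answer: -247/5 ≈ -49.400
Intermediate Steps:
w(K) = -5 + 2*K**2 (w(K) = (K**2 + K*K) - 5 = (K**2 + K**2) - 5 = 2*K**2 - 5 = -5 + 2*K**2)
B(W, p) = -1/5 (B(W, p) = 1/(-5) = -1/5)
B(w(4), 1)*247 = -1/5*247 = -247/5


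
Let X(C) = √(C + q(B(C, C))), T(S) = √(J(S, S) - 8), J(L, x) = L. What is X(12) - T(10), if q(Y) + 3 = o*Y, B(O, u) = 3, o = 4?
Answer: √21 - √2 ≈ 3.1684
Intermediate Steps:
T(S) = √(-8 + S) (T(S) = √(S - 8) = √(-8 + S))
q(Y) = -3 + 4*Y
X(C) = √(9 + C) (X(C) = √(C + (-3 + 4*3)) = √(C + (-3 + 12)) = √(C + 9) = √(9 + C))
X(12) - T(10) = √(9 + 12) - √(-8 + 10) = √21 - √2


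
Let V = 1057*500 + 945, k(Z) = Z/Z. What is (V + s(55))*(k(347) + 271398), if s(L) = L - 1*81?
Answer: 143683787181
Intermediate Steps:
k(Z) = 1
s(L) = -81 + L (s(L) = L - 81 = -81 + L)
V = 529445 (V = 528500 + 945 = 529445)
(V + s(55))*(k(347) + 271398) = (529445 + (-81 + 55))*(1 + 271398) = (529445 - 26)*271399 = 529419*271399 = 143683787181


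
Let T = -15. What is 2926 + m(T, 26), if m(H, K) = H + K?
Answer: 2937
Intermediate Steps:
2926 + m(T, 26) = 2926 + (-15 + 26) = 2926 + 11 = 2937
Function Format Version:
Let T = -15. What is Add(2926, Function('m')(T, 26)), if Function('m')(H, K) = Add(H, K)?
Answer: 2937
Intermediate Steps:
Add(2926, Function('m')(T, 26)) = Add(2926, Add(-15, 26)) = Add(2926, 11) = 2937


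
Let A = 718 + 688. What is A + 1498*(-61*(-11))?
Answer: 1006564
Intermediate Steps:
A = 1406
A + 1498*(-61*(-11)) = 1406 + 1498*(-61*(-11)) = 1406 + 1498*671 = 1406 + 1005158 = 1006564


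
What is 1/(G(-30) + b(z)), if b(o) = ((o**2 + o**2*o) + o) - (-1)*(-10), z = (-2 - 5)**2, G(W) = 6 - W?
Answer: 1/120125 ≈ 8.3247e-6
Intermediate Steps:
z = 49 (z = (-7)**2 = 49)
b(o) = -10 + o + o**2 + o**3 (b(o) = ((o**2 + o**3) + o) - 1*10 = (o + o**2 + o**3) - 10 = -10 + o + o**2 + o**3)
1/(G(-30) + b(z)) = 1/((6 - 1*(-30)) + (-10 + 49 + 49**2 + 49**3)) = 1/((6 + 30) + (-10 + 49 + 2401 + 117649)) = 1/(36 + 120089) = 1/120125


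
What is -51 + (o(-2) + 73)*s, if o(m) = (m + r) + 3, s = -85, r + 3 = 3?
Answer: -6341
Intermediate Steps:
r = 0 (r = -3 + 3 = 0)
o(m) = 3 + m (o(m) = (m + 0) + 3 = m + 3 = 3 + m)
-51 + (o(-2) + 73)*s = -51 + ((3 - 2) + 73)*(-85) = -51 + (1 + 73)*(-85) = -51 + 74*(-85) = -51 - 6290 = -6341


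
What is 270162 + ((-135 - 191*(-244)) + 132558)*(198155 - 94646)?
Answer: 18531175905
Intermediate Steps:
270162 + ((-135 - 191*(-244)) + 132558)*(198155 - 94646) = 270162 + ((-135 + 46604) + 132558)*103509 = 270162 + (46469 + 132558)*103509 = 270162 + 179027*103509 = 270162 + 18530905743 = 18531175905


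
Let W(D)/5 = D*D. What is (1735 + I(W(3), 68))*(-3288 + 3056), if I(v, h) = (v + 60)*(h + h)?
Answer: -3715480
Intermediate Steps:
W(D) = 5*D**2 (W(D) = 5*(D*D) = 5*D**2)
I(v, h) = 2*h*(60 + v) (I(v, h) = (60 + v)*(2*h) = 2*h*(60 + v))
(1735 + I(W(3), 68))*(-3288 + 3056) = (1735 + 2*68*(60 + 5*3**2))*(-3288 + 3056) = (1735 + 2*68*(60 + 5*9))*(-232) = (1735 + 2*68*(60 + 45))*(-232) = (1735 + 2*68*105)*(-232) = (1735 + 14280)*(-232) = 16015*(-232) = -3715480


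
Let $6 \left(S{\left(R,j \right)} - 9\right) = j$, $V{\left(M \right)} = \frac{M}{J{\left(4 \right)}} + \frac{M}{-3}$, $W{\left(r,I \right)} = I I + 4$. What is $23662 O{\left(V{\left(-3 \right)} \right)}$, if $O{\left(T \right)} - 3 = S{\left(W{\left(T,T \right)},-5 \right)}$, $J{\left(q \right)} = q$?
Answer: $\frac{792677}{3} \approx 2.6423 \cdot 10^{5}$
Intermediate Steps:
$W{\left(r,I \right)} = 4 + I^{2}$ ($W{\left(r,I \right)} = I^{2} + 4 = 4 + I^{2}$)
$V{\left(M \right)} = - \frac{M}{12}$ ($V{\left(M \right)} = \frac{M}{4} + \frac{M}{-3} = M \frac{1}{4} + M \left(- \frac{1}{3}\right) = \frac{M}{4} - \frac{M}{3} = - \frac{M}{12}$)
$S{\left(R,j \right)} = 9 + \frac{j}{6}$
$O{\left(T \right)} = \frac{67}{6}$ ($O{\left(T \right)} = 3 + \left(9 + \frac{1}{6} \left(-5\right)\right) = 3 + \left(9 - \frac{5}{6}\right) = 3 + \frac{49}{6} = \frac{67}{6}$)
$23662 O{\left(V{\left(-3 \right)} \right)} = 23662 \cdot \frac{67}{6} = \frac{792677}{3}$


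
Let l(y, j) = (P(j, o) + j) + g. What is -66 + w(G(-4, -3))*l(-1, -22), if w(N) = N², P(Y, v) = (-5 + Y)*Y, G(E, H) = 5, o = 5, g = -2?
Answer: 14184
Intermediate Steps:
P(Y, v) = Y*(-5 + Y)
l(y, j) = -2 + j + j*(-5 + j) (l(y, j) = (j*(-5 + j) + j) - 2 = (j + j*(-5 + j)) - 2 = -2 + j + j*(-5 + j))
-66 + w(G(-4, -3))*l(-1, -22) = -66 + 5²*(-2 - 22 - 22*(-5 - 22)) = -66 + 25*(-2 - 22 - 22*(-27)) = -66 + 25*(-2 - 22 + 594) = -66 + 25*570 = -66 + 14250 = 14184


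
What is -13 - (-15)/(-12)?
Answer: -57/4 ≈ -14.250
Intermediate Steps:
-13 - (-15)/(-12) = -13 - (-15)*(-1)/12 = -13 - 15*1/12 = -13 - 5/4 = -57/4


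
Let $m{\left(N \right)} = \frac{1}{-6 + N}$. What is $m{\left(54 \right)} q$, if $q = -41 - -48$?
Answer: $\frac{7}{48} \approx 0.14583$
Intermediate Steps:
$q = 7$ ($q = -41 + 48 = 7$)
$m{\left(54 \right)} q = \frac{1}{-6 + 54} \cdot 7 = \frac{1}{48} \cdot 7 = \frac{7}{48}$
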